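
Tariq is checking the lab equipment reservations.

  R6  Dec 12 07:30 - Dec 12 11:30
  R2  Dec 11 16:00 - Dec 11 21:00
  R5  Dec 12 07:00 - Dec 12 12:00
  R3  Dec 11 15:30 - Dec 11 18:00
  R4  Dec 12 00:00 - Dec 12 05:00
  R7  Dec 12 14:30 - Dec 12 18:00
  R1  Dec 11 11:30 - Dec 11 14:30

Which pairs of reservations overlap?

Two intervals overlap when each starts before the other ends.
Sorted by start: R1, R3, R2, R4, R5, R6, R7.
R3 starts after R1 ends, so R1 has no further overlaps.
R2 starts before R3 ends → R3 and R2 overlap.
R4 starts after R3 ends, so R3 has no further overlaps.
R4 starts after R2 ends, so R2 has no further overlaps.
R5 starts after R4 ends, so R4 has no further overlaps.
R6 starts before R5 ends → R5 and R6 overlap.
R7 starts after R5 ends.
R7 starts after R6 ends.

R2 & R3, R5 & R6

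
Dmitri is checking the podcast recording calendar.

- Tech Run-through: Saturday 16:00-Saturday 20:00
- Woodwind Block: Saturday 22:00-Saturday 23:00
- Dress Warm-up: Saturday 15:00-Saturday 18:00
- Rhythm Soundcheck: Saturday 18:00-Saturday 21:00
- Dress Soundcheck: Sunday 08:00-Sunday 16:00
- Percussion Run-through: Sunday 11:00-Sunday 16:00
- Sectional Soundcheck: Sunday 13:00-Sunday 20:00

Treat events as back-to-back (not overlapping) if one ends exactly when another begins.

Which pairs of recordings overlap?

Dress Soundcheck & Percussion Run-through, Dress Soundcheck & Sectional Soundcheck, Dress Warm-up & Tech Run-through, Percussion Run-through & Sectional Soundcheck, Rhythm Soundcheck & Tech Run-through

Sorted by start: Dress Warm-up, Tech Run-through, Rhythm Soundcheck, Woodwind Block, Dress Soundcheck, Percussion Run-through, Sectional Soundcheck.
Tech Run-through starts before Dress Warm-up ends → Dress Warm-up and Tech Run-through overlap.
Rhythm Soundcheck starts exactly when Dress Warm-up ends (back-to-back, no overlap), so nothing later overlaps Dress Warm-up either.
Rhythm Soundcheck starts before Tech Run-through ends → Tech Run-through and Rhythm Soundcheck overlap.
Woodwind Block starts after Tech Run-through ends, so nothing later overlaps Tech Run-through either.
Woodwind Block starts after Rhythm Soundcheck ends, so nothing later overlaps Rhythm Soundcheck either.
Dress Soundcheck starts after Woodwind Block ends, so nothing later overlaps Woodwind Block either.
Percussion Run-through starts before Dress Soundcheck ends → Dress Soundcheck and Percussion Run-through overlap.
Sectional Soundcheck starts before Dress Soundcheck ends → Dress Soundcheck and Sectional Soundcheck overlap.
Sectional Soundcheck starts before Percussion Run-through ends → Percussion Run-through and Sectional Soundcheck overlap.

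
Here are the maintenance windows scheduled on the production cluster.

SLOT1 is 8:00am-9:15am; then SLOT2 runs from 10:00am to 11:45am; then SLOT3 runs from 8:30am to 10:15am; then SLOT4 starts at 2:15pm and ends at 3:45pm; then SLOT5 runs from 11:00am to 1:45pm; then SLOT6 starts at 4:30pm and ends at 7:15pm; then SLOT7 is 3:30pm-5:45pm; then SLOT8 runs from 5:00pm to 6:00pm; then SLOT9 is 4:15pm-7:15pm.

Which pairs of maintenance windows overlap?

Sorted by start: SLOT1, SLOT3, SLOT2, SLOT5, SLOT4, SLOT7, SLOT9, SLOT6, SLOT8.
SLOT3 starts before SLOT1 ends → SLOT1 and SLOT3 overlap.
SLOT2 starts after SLOT1 ends, so SLOT1 has no further overlaps.
SLOT2 starts before SLOT3 ends → SLOT3 and SLOT2 overlap.
SLOT5 starts after SLOT3 ends, so SLOT3 has no further overlaps.
SLOT5 starts before SLOT2 ends → SLOT2 and SLOT5 overlap.
SLOT4 starts after SLOT2 ends, so SLOT2 has no further overlaps.
SLOT4 starts after SLOT5 ends, so SLOT5 has no further overlaps.
SLOT7 starts before SLOT4 ends → SLOT4 and SLOT7 overlap.
SLOT9 starts after SLOT4 ends, so SLOT4 has no further overlaps.
SLOT9 starts before SLOT7 ends → SLOT7 and SLOT9 overlap.
SLOT6 starts before SLOT7 ends → SLOT7 and SLOT6 overlap.
SLOT8 starts before SLOT7 ends → SLOT7 and SLOT8 overlap.
SLOT6 starts before SLOT9 ends → SLOT9 and SLOT6 overlap.
SLOT8 starts before SLOT9 ends → SLOT9 and SLOT8 overlap.
SLOT8 starts before SLOT6 ends → SLOT6 and SLOT8 overlap.

SLOT1 & SLOT3, SLOT2 & SLOT3, SLOT2 & SLOT5, SLOT4 & SLOT7, SLOT6 & SLOT7, SLOT6 & SLOT8, SLOT6 & SLOT9, SLOT7 & SLOT8, SLOT7 & SLOT9, SLOT8 & SLOT9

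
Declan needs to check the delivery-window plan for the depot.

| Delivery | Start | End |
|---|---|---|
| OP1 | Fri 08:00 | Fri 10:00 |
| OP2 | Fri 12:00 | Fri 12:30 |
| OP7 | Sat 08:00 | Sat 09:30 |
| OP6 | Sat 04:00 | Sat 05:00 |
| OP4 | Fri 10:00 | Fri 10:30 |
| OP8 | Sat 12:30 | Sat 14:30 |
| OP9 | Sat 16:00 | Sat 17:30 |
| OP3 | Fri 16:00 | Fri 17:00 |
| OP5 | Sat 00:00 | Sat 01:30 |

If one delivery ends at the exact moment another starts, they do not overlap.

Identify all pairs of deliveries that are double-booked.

no overlapping pairs

Sorted by start: OP1, OP4, OP2, OP3, OP5, OP6, OP7, OP8, OP9.
OP4 starts exactly when OP1 ends (back-to-back, no overlap); OP1 is clear from here.
OP2 starts after OP4 ends; OP4 is clear from here.
OP3 starts after OP2 ends; OP2 is clear from here.
OP5 starts after OP3 ends; OP3 is clear from here.
OP6 starts after OP5 ends; OP5 is clear from here.
OP7 starts after OP6 ends; OP6 is clear from here.
OP8 starts after OP7 ends; OP7 is clear from here.
OP9 starts after OP8 ends.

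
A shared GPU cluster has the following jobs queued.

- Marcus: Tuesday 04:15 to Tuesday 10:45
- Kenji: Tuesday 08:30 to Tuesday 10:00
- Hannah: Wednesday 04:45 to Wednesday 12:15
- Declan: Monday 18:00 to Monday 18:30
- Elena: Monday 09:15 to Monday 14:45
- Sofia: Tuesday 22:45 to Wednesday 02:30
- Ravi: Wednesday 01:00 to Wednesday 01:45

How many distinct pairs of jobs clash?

2

Two intervals overlap when each starts before the other ends.
Sorted by start: Elena, Declan, Marcus, Kenji, Sofia, Ravi, Hannah.
Declan starts after Elena ends, so Elena has no further overlaps.
Marcus starts after Declan ends, so Declan has no further overlaps.
Kenji starts before Marcus ends → Marcus and Kenji overlap.
Sofia starts after Marcus ends, so Marcus has no further overlaps.
Sofia starts after Kenji ends, so Kenji has no further overlaps.
Ravi starts before Sofia ends → Sofia and Ravi overlap.
Hannah starts after Sofia ends.
Hannah starts after Ravi ends.
Overlapping pairs: Kenji & Marcus, Ravi & Sofia — 2 in total.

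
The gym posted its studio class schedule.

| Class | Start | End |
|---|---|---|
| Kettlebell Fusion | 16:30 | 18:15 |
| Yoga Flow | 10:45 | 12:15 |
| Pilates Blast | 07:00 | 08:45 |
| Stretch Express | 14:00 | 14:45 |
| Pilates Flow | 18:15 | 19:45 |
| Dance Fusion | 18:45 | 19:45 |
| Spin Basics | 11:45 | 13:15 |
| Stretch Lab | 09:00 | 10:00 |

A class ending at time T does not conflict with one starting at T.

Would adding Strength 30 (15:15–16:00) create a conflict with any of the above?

No — it doesn't clash with anything

Pilates Blast: ends 08:45 at or before Strength 30 starts 15:15 → clear.
Stretch Lab: ends 10:00 at or before Strength 30 starts 15:15 → clear.
Yoga Flow: ends 12:15 at or before Strength 30 starts 15:15 → clear.
Spin Basics: ends 13:15 at or before Strength 30 starts 15:15 → clear.
Stretch Express: ends 14:45 at or before Strength 30 starts 15:15 → clear.
Kettlebell Fusion: starts 16:30 at or after Strength 30 ends 16:00 → clear.
Pilates Flow: starts 18:15 at or after Strength 30 ends 16:00 → clear.
Dance Fusion: starts 18:45 at or after Strength 30 ends 16:00 → clear.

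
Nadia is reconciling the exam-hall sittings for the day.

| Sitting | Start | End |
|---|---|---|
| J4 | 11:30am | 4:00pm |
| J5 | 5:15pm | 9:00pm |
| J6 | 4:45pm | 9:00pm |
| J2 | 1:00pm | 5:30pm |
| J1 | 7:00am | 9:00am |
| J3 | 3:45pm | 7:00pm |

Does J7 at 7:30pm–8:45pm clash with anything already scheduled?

Yes — it overlaps J5, J6

J1: ends 9:00am at or before J7 starts 7:30pm → clear.
J4: ends 4:00pm at or before J7 starts 7:30pm → clear.
J2: ends 5:30pm at or before J7 starts 7:30pm → clear.
J3: ends 7:00pm at or before J7 starts 7:30pm → clear.
J6: starts 4:45pm before J7 ends 8:45pm, and ends 9:00pm after J7 starts 7:30pm → overlap.
J5: starts 5:15pm before J7 ends 8:45pm, and ends 9:00pm after J7 starts 7:30pm → overlap.
J7 overlaps J5, J6.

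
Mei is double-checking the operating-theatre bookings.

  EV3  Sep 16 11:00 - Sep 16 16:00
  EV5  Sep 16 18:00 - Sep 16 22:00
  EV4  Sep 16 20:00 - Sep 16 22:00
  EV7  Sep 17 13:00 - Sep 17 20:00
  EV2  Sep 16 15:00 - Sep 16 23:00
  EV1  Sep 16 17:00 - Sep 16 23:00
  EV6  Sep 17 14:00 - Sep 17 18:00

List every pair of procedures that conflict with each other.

EV1 & EV2, EV1 & EV4, EV1 & EV5, EV2 & EV3, EV2 & EV4, EV2 & EV5, EV4 & EV5, EV6 & EV7

Sorted by start: EV3, EV2, EV1, EV5, EV4, EV7, EV6.
EV2 starts before EV3 ends → EV3 and EV2 overlap.
EV1 starts after EV3 ends; EV3 is clear from here.
EV1 starts before EV2 ends → EV2 and EV1 overlap.
EV5 starts before EV2 ends → EV2 and EV5 overlap.
EV4 starts before EV2 ends → EV2 and EV4 overlap.
EV7 starts after EV2 ends; EV2 is clear from here.
EV5 starts before EV1 ends → EV1 and EV5 overlap.
EV4 starts before EV1 ends → EV1 and EV4 overlap.
EV7 starts after EV1 ends; EV1 is clear from here.
EV4 starts before EV5 ends → EV5 and EV4 overlap.
EV7 starts after EV5 ends; EV5 is clear from here.
EV7 starts after EV4 ends; EV4 is clear from here.
EV6 starts before EV7 ends → EV7 and EV6 overlap.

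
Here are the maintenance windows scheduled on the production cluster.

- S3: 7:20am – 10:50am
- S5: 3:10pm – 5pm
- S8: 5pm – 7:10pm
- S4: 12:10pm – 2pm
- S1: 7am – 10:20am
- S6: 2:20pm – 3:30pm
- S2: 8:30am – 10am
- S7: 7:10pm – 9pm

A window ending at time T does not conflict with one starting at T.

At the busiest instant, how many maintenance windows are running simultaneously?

3

Sweep the timeline, counting +1 at each start and −1 at each end (ends before starts at a tie):
7am start S1 → 1
7:20am start S3 → 2
8:30am start S2 → 3
10am end S2 → 2
10:20am end S1 → 1
10:50am end S3 → 0
12:10pm start S4 → 1
2pm end S4 → 0
2:20pm start S6 → 1
3:10pm start S5 → 2
3:30pm end S6 → 1
5pm end S5 → 0
5pm start S8 → 1
7:10pm end S8 → 0
7:10pm start S7 → 1
9pm end S7 → 0
Peak is 3, at 8:30am (S1, S2, S3).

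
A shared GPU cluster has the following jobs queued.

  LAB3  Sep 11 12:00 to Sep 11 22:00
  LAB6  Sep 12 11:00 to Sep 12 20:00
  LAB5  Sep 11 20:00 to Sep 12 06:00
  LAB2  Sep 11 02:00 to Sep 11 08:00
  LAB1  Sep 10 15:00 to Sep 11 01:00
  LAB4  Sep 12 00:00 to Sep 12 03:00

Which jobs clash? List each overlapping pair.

Sorted by start: LAB1, LAB2, LAB3, LAB5, LAB4, LAB6.
LAB2 starts after LAB1 ends, so LAB1 has no further overlaps.
LAB3 starts after LAB2 ends, so LAB2 has no further overlaps.
LAB5 starts before LAB3 ends → LAB3 and LAB5 overlap.
LAB4 starts after LAB3 ends, so LAB3 has no further overlaps.
LAB4 starts before LAB5 ends → LAB5 and LAB4 overlap.
LAB6 starts after LAB5 ends.
LAB6 starts after LAB4 ends.

LAB3 & LAB5, LAB4 & LAB5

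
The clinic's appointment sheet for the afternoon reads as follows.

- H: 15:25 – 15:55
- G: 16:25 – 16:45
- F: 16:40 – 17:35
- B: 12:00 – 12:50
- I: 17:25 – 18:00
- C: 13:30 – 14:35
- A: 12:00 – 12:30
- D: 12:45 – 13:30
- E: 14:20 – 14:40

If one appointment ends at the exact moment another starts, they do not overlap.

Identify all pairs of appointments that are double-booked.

A & B, B & D, C & E, F & G, F & I

Sorted by start: A, B, D, C, E, H, G, F, I.
B starts before A ends → A and B overlap.
D starts after A ends, so A has no further overlaps.
D starts before B ends → B and D overlap.
C starts after B ends, so B has no further overlaps.
C starts exactly when D ends (back-to-back, no overlap), so D has no further overlaps.
E starts before C ends → C and E overlap.
H starts after C ends, so C has no further overlaps.
H starts after E ends, so E has no further overlaps.
G starts after H ends, so H has no further overlaps.
F starts before G ends → G and F overlap.
I starts after G ends.
I starts before F ends → F and I overlap.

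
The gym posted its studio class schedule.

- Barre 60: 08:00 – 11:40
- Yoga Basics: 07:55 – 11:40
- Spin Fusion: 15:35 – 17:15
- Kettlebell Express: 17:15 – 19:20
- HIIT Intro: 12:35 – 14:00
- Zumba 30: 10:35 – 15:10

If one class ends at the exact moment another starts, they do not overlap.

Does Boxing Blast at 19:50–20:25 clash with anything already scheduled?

Yoga Basics: ends 11:40 at or before Boxing Blast starts 19:50 → clear.
Barre 60: ends 11:40 at or before Boxing Blast starts 19:50 → clear.
Zumba 30: ends 15:10 at or before Boxing Blast starts 19:50 → clear.
HIIT Intro: ends 14:00 at or before Boxing Blast starts 19:50 → clear.
Spin Fusion: ends 17:15 at or before Boxing Blast starts 19:50 → clear.
Kettlebell Express: ends 19:20 at or before Boxing Blast starts 19:50 → clear.

No — it doesn't clash with anything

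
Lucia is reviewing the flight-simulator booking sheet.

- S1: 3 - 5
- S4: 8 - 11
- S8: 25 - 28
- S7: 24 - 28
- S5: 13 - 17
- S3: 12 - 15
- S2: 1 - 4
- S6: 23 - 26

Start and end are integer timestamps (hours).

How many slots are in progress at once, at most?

Walk through starts and ends in time order (an end at T is processed before a start at T):
1 start S2 → 1
3 start S1 → 2
4 end S2 → 1
5 end S1 → 0
8 start S4 → 1
11 end S4 → 0
12 start S3 → 1
13 start S5 → 2
15 end S3 → 1
17 end S5 → 0
23 start S6 → 1
24 start S7 → 2
25 start S8 → 3
26 end S6 → 2
28 end S7 → 1
28 end S8 → 0
Peak is 3, at 25 (S6, S7, S8).

3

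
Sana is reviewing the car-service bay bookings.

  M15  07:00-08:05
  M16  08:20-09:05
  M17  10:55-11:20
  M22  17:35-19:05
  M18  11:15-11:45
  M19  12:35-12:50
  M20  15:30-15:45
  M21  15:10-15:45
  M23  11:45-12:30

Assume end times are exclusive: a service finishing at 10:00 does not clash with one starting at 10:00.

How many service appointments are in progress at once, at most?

2

Walk through starts and ends in time order (an end at T is processed before a start at T):
07:00 start M15 → 1
08:05 end M15 → 0
08:20 start M16 → 1
09:05 end M16 → 0
10:55 start M17 → 1
11:15 start M18 → 2
11:20 end M17 → 1
11:45 end M18 → 0
11:45 start M23 → 1
12:30 end M23 → 0
12:35 start M19 → 1
12:50 end M19 → 0
15:10 start M21 → 1
15:30 start M20 → 2
15:45 end M20 → 1
15:45 end M21 → 0
17:35 start M22 → 1
19:05 end M22 → 0
Peak is 2, at 11:15 (M17, M18).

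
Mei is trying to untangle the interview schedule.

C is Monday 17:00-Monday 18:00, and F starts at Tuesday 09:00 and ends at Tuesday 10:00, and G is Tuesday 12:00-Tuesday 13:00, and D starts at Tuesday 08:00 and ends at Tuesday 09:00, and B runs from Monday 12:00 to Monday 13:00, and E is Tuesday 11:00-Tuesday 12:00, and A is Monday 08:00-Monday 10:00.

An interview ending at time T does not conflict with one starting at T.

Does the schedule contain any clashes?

No

Check each pair: they overlap iff neither finishes before the other starts.
Sorted by start: A, B, C, D, F, E, G.
B starts after A ends — done with A.
C starts after B ends — done with B.
D starts after C ends — done with C.
F starts exactly when D ends (back-to-back, no overlap) — done with D.
E starts after F ends — done with F.
G starts exactly when E ends (back-to-back, no overlap).
Every pair is clear; the schedule has no overlaps.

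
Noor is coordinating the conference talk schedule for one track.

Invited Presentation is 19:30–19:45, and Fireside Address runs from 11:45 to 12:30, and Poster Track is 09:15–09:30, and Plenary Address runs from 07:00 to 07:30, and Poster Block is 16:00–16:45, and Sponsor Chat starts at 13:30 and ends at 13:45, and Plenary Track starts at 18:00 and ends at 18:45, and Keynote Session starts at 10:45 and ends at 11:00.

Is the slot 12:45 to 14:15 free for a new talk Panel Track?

No — it overlaps Sponsor Chat

Plenary Address: ends 07:30 at or before Panel Track starts 12:45 → clear.
Poster Track: ends 09:30 at or before Panel Track starts 12:45 → clear.
Keynote Session: ends 11:00 at or before Panel Track starts 12:45 → clear.
Fireside Address: ends 12:30 at or before Panel Track starts 12:45 → clear.
Sponsor Chat: starts 13:30 before Panel Track ends 14:15, and ends 13:45 after Panel Track starts 12:45 → overlap.
Poster Block: starts 16:00 at or after Panel Track ends 14:15 → clear.
Plenary Track: starts 18:00 at or after Panel Track ends 14:15 → clear.
Invited Presentation: starts 19:30 at or after Panel Track ends 14:15 → clear.
Panel Track overlaps Sponsor Chat.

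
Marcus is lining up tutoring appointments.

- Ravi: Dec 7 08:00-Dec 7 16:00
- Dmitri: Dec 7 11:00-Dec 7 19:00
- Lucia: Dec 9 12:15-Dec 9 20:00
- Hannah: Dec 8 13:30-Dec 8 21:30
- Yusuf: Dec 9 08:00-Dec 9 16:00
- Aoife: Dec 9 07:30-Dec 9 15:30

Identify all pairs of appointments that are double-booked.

Aoife & Lucia, Aoife & Yusuf, Dmitri & Ravi, Lucia & Yusuf

Sorted by start: Ravi, Dmitri, Hannah, Aoife, Yusuf, Lucia.
Dmitri starts before Ravi ends → Ravi and Dmitri overlap.
Hannah starts after Ravi ends, so Ravi has no further overlaps.
Hannah starts after Dmitri ends, so Dmitri has no further overlaps.
Aoife starts after Hannah ends, so Hannah has no further overlaps.
Yusuf starts before Aoife ends → Aoife and Yusuf overlap.
Lucia starts before Aoife ends → Aoife and Lucia overlap.
Lucia starts before Yusuf ends → Yusuf and Lucia overlap.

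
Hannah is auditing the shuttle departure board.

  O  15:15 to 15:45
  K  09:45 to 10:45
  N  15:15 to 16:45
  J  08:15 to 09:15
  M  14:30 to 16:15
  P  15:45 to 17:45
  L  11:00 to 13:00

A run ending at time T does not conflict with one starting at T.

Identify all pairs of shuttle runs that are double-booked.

Check each pair: they overlap iff neither finishes before the other starts.
Sorted by start: J, K, L, M, N, O, P.
K starts after J ends; J is clear from here.
L starts after K ends; K is clear from here.
M starts after L ends; L is clear from here.
N starts before M ends → M and N overlap.
O starts before M ends → M and O overlap.
P starts before M ends → M and P overlap.
O starts before N ends → N and O overlap.
P starts before N ends → N and P overlap.
P starts exactly when O ends (back-to-back, no overlap).

M & N, M & O, M & P, N & O, N & P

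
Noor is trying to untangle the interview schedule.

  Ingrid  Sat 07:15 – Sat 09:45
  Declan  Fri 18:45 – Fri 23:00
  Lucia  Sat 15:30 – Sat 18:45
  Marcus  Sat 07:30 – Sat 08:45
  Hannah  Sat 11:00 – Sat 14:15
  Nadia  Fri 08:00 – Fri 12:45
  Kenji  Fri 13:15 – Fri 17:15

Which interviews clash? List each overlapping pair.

Ingrid & Marcus

Sorted by start: Nadia, Kenji, Declan, Ingrid, Marcus, Hannah, Lucia.
Kenji starts after Nadia ends, so nothing later overlaps Nadia either.
Declan starts after Kenji ends, so nothing later overlaps Kenji either.
Ingrid starts after Declan ends, so nothing later overlaps Declan either.
Marcus starts before Ingrid ends → Ingrid and Marcus overlap.
Hannah starts after Ingrid ends, so nothing later overlaps Ingrid either.
Hannah starts after Marcus ends, so nothing later overlaps Marcus either.
Lucia starts after Hannah ends.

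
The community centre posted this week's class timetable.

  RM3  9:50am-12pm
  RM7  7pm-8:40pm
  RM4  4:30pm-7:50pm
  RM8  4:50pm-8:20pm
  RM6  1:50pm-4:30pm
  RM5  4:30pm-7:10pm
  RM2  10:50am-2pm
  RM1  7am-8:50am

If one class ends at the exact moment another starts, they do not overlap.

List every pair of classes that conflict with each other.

RM2 & RM3, RM2 & RM6, RM4 & RM5, RM4 & RM7, RM4 & RM8, RM5 & RM7, RM5 & RM8, RM7 & RM8

Sorted by start: RM1, RM3, RM2, RM6, RM4, RM5, RM8, RM7.
RM3 starts after RM1 ends, so nothing later overlaps RM1 either.
RM2 starts before RM3 ends → RM3 and RM2 overlap.
RM6 starts after RM3 ends, so nothing later overlaps RM3 either.
RM6 starts before RM2 ends → RM2 and RM6 overlap.
RM4 starts after RM2 ends, so nothing later overlaps RM2 either.
RM4 starts exactly when RM6 ends (back-to-back, no overlap), so nothing later overlaps RM6 either.
RM5 starts before RM4 ends → RM4 and RM5 overlap.
RM8 starts before RM4 ends → RM4 and RM8 overlap.
RM7 starts before RM4 ends → RM4 and RM7 overlap.
RM8 starts before RM5 ends → RM5 and RM8 overlap.
RM7 starts before RM5 ends → RM5 and RM7 overlap.
RM7 starts before RM8 ends → RM8 and RM7 overlap.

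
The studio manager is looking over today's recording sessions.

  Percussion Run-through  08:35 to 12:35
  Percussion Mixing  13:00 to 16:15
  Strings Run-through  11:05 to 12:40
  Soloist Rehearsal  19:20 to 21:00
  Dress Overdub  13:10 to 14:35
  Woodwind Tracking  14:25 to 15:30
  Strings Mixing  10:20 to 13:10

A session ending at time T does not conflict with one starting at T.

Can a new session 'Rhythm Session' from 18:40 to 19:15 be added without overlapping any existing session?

Percussion Run-through: ends 12:35 at or before Rhythm Session starts 18:40 → clear.
Strings Mixing: ends 13:10 at or before Rhythm Session starts 18:40 → clear.
Strings Run-through: ends 12:40 at or before Rhythm Session starts 18:40 → clear.
Percussion Mixing: ends 16:15 at or before Rhythm Session starts 18:40 → clear.
Dress Overdub: ends 14:35 at or before Rhythm Session starts 18:40 → clear.
Woodwind Tracking: ends 15:30 at or before Rhythm Session starts 18:40 → clear.
Soloist Rehearsal: starts 19:20 at or after Rhythm Session ends 19:15 → clear.

Yes — the slot is free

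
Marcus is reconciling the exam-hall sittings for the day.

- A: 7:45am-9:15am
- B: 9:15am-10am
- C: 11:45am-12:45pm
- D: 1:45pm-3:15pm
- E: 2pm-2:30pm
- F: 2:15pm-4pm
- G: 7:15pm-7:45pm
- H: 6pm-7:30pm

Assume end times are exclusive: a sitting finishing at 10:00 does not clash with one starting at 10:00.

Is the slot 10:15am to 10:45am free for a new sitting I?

A: ends 9:15am at or before I starts 10:15am → clear.
B: ends 10am at or before I starts 10:15am → clear.
C: starts 11:45am at or after I ends 10:45am → clear.
D: starts 1:45pm at or after I ends 10:45am → clear.
E: starts 2pm at or after I ends 10:45am → clear.
F: starts 2:15pm at or after I ends 10:45am → clear.
H: starts 6pm at or after I ends 10:45am → clear.
G: starts 7:15pm at or after I ends 10:45am → clear.

Yes — the slot is free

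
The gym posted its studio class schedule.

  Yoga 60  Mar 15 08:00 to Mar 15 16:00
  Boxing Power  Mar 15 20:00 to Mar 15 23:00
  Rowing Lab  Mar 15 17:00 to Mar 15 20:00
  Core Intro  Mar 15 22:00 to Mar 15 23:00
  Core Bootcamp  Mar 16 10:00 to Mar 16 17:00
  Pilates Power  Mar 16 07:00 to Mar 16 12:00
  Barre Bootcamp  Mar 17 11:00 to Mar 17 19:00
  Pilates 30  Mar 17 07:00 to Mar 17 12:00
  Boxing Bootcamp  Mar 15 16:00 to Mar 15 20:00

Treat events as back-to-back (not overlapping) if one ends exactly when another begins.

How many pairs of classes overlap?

4

Two intervals overlap when each starts before the other ends.
Sorted by start: Yoga 60, Boxing Bootcamp, Rowing Lab, Boxing Power, Core Intro, Pilates Power, Core Bootcamp, Pilates 30, Barre Bootcamp.
Boxing Bootcamp starts exactly when Yoga 60 ends (back-to-back, no overlap); Yoga 60 is clear from here.
Rowing Lab starts before Boxing Bootcamp ends → Boxing Bootcamp and Rowing Lab overlap.
Boxing Power starts exactly when Boxing Bootcamp ends (back-to-back, no overlap); Boxing Bootcamp is clear from here.
Boxing Power starts exactly when Rowing Lab ends (back-to-back, no overlap); Rowing Lab is clear from here.
Core Intro starts before Boxing Power ends → Boxing Power and Core Intro overlap.
Pilates Power starts after Boxing Power ends; Boxing Power is clear from here.
Pilates Power starts after Core Intro ends; Core Intro is clear from here.
Core Bootcamp starts before Pilates Power ends → Pilates Power and Core Bootcamp overlap.
Pilates 30 starts after Pilates Power ends; Pilates Power is clear from here.
Pilates 30 starts after Core Bootcamp ends; Core Bootcamp is clear from here.
Barre Bootcamp starts before Pilates 30 ends → Pilates 30 and Barre Bootcamp overlap.
Overlapping pairs: Barre Bootcamp & Pilates 30, Boxing Bootcamp & Rowing Lab, Boxing Power & Core Intro, Core Bootcamp & Pilates Power — 4 in total.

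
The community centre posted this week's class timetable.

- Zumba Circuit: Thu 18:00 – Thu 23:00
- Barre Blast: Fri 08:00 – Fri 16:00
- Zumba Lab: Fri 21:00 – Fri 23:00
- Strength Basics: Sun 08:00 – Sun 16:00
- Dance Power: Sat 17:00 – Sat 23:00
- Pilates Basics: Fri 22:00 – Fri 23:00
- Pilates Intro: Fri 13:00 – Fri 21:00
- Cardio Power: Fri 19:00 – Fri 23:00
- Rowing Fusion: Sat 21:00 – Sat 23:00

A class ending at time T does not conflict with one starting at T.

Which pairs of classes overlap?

Sorted by start: Zumba Circuit, Barre Blast, Pilates Intro, Cardio Power, Zumba Lab, Pilates Basics, Dance Power, Rowing Fusion, Strength Basics.
Barre Blast starts after Zumba Circuit ends — done with Zumba Circuit.
Pilates Intro starts before Barre Blast ends → Barre Blast and Pilates Intro overlap.
Cardio Power starts after Barre Blast ends — done with Barre Blast.
Cardio Power starts before Pilates Intro ends → Pilates Intro and Cardio Power overlap.
Zumba Lab starts exactly when Pilates Intro ends (back-to-back, no overlap) — done with Pilates Intro.
Zumba Lab starts before Cardio Power ends → Cardio Power and Zumba Lab overlap.
Pilates Basics starts before Cardio Power ends → Cardio Power and Pilates Basics overlap.
Dance Power starts after Cardio Power ends — done with Cardio Power.
Pilates Basics starts before Zumba Lab ends → Zumba Lab and Pilates Basics overlap.
Dance Power starts after Zumba Lab ends — done with Zumba Lab.
Dance Power starts after Pilates Basics ends — done with Pilates Basics.
Rowing Fusion starts before Dance Power ends → Dance Power and Rowing Fusion overlap.
Strength Basics starts after Dance Power ends.
Strength Basics starts after Rowing Fusion ends.

Barre Blast & Pilates Intro, Cardio Power & Pilates Basics, Cardio Power & Pilates Intro, Cardio Power & Zumba Lab, Dance Power & Rowing Fusion, Pilates Basics & Zumba Lab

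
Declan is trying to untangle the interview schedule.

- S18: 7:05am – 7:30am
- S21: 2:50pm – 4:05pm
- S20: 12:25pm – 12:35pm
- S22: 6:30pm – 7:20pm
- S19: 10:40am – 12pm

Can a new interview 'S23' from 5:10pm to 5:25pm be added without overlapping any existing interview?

Yes — the slot is free

S18: ends 7:30am at or before S23 starts 5:10pm → clear.
S19: ends 12pm at or before S23 starts 5:10pm → clear.
S20: ends 12:35pm at or before S23 starts 5:10pm → clear.
S21: ends 4:05pm at or before S23 starts 5:10pm → clear.
S22: starts 6:30pm at or after S23 ends 5:25pm → clear.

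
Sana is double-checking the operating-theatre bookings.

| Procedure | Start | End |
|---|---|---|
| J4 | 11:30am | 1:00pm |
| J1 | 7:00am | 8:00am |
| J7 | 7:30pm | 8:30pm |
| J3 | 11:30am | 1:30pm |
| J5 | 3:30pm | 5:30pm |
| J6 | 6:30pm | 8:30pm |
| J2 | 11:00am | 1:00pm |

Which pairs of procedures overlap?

Check each pair: they overlap iff neither finishes before the other starts.
Sorted by start: J1, J2, J3, J4, J5, J6, J7.
J2 starts after J1 ends — done with J1.
J3 starts before J2 ends → J2 and J3 overlap.
J4 starts before J2 ends → J2 and J4 overlap.
J5 starts after J2 ends — done with J2.
J4 starts before J3 ends → J3 and J4 overlap.
J5 starts after J3 ends — done with J3.
J5 starts after J4 ends — done with J4.
J6 starts after J5 ends — done with J5.
J7 starts before J6 ends → J6 and J7 overlap.

J2 & J3, J2 & J4, J3 & J4, J6 & J7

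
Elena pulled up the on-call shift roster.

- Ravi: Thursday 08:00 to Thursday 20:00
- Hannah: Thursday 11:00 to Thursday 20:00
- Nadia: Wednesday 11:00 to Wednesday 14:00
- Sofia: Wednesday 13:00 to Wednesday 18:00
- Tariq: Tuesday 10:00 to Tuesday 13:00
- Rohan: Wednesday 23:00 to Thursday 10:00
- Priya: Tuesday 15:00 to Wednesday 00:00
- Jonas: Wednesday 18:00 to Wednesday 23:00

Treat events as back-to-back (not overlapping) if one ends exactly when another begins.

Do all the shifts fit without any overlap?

Two intervals overlap when each starts before the other ends.
Sorted by start: Tariq, Priya, Nadia, Sofia, Jonas, Rohan, Ravi, Hannah.
Priya starts after Tariq ends; Tariq is clear from here.
Nadia starts after Priya ends; Priya is clear from here.
Sofia starts before Nadia ends → Nadia and Sofia overlap.
That's a conflict, so the schedule is not conflict-free.

No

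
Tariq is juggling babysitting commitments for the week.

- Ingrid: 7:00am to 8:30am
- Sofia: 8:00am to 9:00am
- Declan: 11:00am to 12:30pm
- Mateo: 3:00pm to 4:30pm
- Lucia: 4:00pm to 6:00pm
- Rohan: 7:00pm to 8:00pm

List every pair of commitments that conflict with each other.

Sorted by start: Ingrid, Sofia, Declan, Mateo, Lucia, Rohan.
Sofia starts before Ingrid ends → Ingrid and Sofia overlap.
Declan starts after Ingrid ends, so nothing later overlaps Ingrid either.
Declan starts after Sofia ends, so nothing later overlaps Sofia either.
Mateo starts after Declan ends, so nothing later overlaps Declan either.
Lucia starts before Mateo ends → Mateo and Lucia overlap.
Rohan starts after Mateo ends.
Rohan starts after Lucia ends.

Ingrid & Sofia, Lucia & Mateo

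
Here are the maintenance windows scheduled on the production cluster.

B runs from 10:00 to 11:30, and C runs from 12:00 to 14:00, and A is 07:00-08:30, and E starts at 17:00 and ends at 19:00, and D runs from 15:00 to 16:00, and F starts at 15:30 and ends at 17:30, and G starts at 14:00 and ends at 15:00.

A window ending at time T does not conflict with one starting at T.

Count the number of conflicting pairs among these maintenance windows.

2

Sorted by start: A, B, C, G, D, F, E.
B starts after A ends, so nothing later overlaps A either.
C starts after B ends, so nothing later overlaps B either.
G starts exactly when C ends (back-to-back, no overlap), so nothing later overlaps C either.
D starts exactly when G ends (back-to-back, no overlap), so nothing later overlaps G either.
F starts before D ends → D and F overlap.
E starts after D ends.
E starts before F ends → F and E overlap.
Overlapping pairs: D & F, E & F — 2 in total.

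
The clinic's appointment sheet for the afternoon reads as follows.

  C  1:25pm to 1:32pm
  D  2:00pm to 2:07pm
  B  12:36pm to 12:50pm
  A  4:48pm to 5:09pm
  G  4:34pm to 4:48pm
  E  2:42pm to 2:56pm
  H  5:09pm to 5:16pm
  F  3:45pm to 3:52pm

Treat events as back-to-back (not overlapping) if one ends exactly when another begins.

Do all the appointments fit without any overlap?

Check each pair: they overlap iff neither finishes before the other starts.
Sorted by start: B, C, D, E, F, G, A, H.
C starts after B ends; B is clear from here.
D starts after C ends; C is clear from here.
E starts after D ends; D is clear from here.
F starts after E ends; E is clear from here.
G starts after F ends; F is clear from here.
A starts exactly when G ends (back-to-back, no overlap); G is clear from here.
H starts exactly when A ends (back-to-back, no overlap).
Every pair is clear; the schedule has no overlaps.

Yes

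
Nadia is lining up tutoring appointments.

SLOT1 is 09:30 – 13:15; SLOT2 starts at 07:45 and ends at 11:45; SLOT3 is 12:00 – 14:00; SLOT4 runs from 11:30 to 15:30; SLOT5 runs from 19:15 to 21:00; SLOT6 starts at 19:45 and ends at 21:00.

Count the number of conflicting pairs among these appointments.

Check each pair: they overlap iff neither finishes before the other starts.
Sorted by start: SLOT2, SLOT1, SLOT4, SLOT3, SLOT5, SLOT6.
SLOT1 starts before SLOT2 ends → SLOT2 and SLOT1 overlap.
SLOT4 starts before SLOT2 ends → SLOT2 and SLOT4 overlap.
SLOT3 starts after SLOT2 ends, so nothing later overlaps SLOT2 either.
SLOT4 starts before SLOT1 ends → SLOT1 and SLOT4 overlap.
SLOT3 starts before SLOT1 ends → SLOT1 and SLOT3 overlap.
SLOT5 starts after SLOT1 ends, so nothing later overlaps SLOT1 either.
SLOT3 starts before SLOT4 ends → SLOT4 and SLOT3 overlap.
SLOT5 starts after SLOT4 ends, so nothing later overlaps SLOT4 either.
SLOT5 starts after SLOT3 ends, so nothing later overlaps SLOT3 either.
SLOT6 starts before SLOT5 ends → SLOT5 and SLOT6 overlap.
Overlapping pairs: SLOT1 & SLOT2, SLOT1 & SLOT3, SLOT1 & SLOT4, SLOT2 & SLOT4, SLOT3 & SLOT4, SLOT5 & SLOT6 — 6 in total.

6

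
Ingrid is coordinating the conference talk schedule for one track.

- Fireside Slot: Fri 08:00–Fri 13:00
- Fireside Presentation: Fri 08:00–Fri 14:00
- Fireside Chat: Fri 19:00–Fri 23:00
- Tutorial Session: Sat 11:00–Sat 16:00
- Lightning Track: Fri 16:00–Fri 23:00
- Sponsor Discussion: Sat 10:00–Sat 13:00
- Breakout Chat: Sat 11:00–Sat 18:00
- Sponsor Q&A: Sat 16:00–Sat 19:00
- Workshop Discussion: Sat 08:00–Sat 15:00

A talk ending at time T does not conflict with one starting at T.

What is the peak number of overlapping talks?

4

Walk through starts and ends in time order (an end at T is processed before a start at T):
Fri 08:00 start Fireside Presentation → 1
Fri 08:00 start Fireside Slot → 2
Fri 13:00 end Fireside Slot → 1
Fri 14:00 end Fireside Presentation → 0
Fri 16:00 start Lightning Track → 1
Fri 19:00 start Fireside Chat → 2
Fri 23:00 end Fireside Chat → 1
Fri 23:00 end Lightning Track → 0
Sat 08:00 start Workshop Discussion → 1
Sat 10:00 start Sponsor Discussion → 2
Sat 11:00 start Breakout Chat → 3
Sat 11:00 start Tutorial Session → 4
Sat 13:00 end Sponsor Discussion → 3
Sat 15:00 end Workshop Discussion → 2
Sat 16:00 end Tutorial Session → 1
Sat 16:00 start Sponsor Q&A → 2
Sat 18:00 end Breakout Chat → 1
Sat 19:00 end Sponsor Q&A → 0
Peak is 4, at Sat 11:00 (Breakout Chat, Sponsor Discussion, Tutorial Session, Workshop Discussion).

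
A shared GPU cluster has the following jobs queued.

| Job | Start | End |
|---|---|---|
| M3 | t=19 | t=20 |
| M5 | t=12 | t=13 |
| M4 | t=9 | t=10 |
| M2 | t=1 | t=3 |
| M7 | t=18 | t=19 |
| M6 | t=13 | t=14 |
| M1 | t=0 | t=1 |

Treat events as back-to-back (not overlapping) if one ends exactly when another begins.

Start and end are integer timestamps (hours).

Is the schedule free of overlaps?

Yes

Sorted by start: M1, M2, M4, M5, M6, M7, M3.
M2 starts exactly when M1 ends (back-to-back, no overlap), so M1 has no further overlaps.
M4 starts after M2 ends, so M2 has no further overlaps.
M5 starts after M4 ends, so M4 has no further overlaps.
M6 starts exactly when M5 ends (back-to-back, no overlap), so M5 has no further overlaps.
M7 starts after M6 ends, so M6 has no further overlaps.
M3 starts exactly when M7 ends (back-to-back, no overlap).
Every pair is clear; the schedule has no overlaps.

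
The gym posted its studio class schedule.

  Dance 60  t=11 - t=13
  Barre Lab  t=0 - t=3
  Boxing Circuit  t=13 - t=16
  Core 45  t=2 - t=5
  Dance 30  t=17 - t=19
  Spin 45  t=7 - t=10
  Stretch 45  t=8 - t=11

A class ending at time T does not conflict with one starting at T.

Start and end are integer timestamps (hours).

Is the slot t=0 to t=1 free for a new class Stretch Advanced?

Barre Lab: starts t=0 before Stretch Advanced ends t=1, and ends t=3 after Stretch Advanced starts t=0 → overlap.
Core 45: starts t=2 at or after Stretch Advanced ends t=1 → clear.
Spin 45: starts t=7 at or after Stretch Advanced ends t=1 → clear.
Stretch 45: starts t=8 at or after Stretch Advanced ends t=1 → clear.
Dance 60: starts t=11 at or after Stretch Advanced ends t=1 → clear.
Boxing Circuit: starts t=13 at or after Stretch Advanced ends t=1 → clear.
Dance 30: starts t=17 at or after Stretch Advanced ends t=1 → clear.
Stretch Advanced overlaps Barre Lab.

No — it overlaps Barre Lab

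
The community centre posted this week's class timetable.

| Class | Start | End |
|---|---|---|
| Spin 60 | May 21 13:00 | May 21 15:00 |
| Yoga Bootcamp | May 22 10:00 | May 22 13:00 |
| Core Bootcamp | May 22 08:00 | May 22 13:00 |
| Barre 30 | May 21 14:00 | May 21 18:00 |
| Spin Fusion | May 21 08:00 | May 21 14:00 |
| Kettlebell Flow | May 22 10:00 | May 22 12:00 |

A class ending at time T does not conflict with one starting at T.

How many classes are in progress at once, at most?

3

Sort all start/end points and keep a running count:
May 21 08:00 start Spin Fusion → 1
May 21 13:00 start Spin 60 → 2
May 21 14:00 end Spin Fusion → 1
May 21 14:00 start Barre 30 → 2
May 21 15:00 end Spin 60 → 1
May 21 18:00 end Barre 30 → 0
May 22 08:00 start Core Bootcamp → 1
May 22 10:00 start Kettlebell Flow → 2
May 22 10:00 start Yoga Bootcamp → 3
May 22 12:00 end Kettlebell Flow → 2
May 22 13:00 end Core Bootcamp → 1
May 22 13:00 end Yoga Bootcamp → 0
Peak is 3, at May 22 10:00 (Core Bootcamp, Kettlebell Flow, Yoga Bootcamp).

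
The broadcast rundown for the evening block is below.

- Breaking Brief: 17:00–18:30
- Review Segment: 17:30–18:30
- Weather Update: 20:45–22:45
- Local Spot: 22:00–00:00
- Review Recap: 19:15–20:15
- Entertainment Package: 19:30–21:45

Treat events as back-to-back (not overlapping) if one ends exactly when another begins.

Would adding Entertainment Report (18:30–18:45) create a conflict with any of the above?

No — it doesn't clash with anything

Breaking Brief: ends 18:30 at or before Entertainment Report starts 18:30 → clear.
Review Segment: ends 18:30 at or before Entertainment Report starts 18:30 → clear.
Review Recap: starts 19:15 at or after Entertainment Report ends 18:45 → clear.
Entertainment Package: starts 19:30 at or after Entertainment Report ends 18:45 → clear.
Weather Update: starts 20:45 at or after Entertainment Report ends 18:45 → clear.
Local Spot: starts 22:00 at or after Entertainment Report ends 18:45 → clear.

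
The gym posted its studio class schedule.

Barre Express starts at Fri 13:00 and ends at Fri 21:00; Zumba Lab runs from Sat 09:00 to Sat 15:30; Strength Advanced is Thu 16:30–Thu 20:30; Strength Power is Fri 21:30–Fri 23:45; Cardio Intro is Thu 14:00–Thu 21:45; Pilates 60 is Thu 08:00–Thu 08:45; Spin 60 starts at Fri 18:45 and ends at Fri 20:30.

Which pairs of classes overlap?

Barre Express & Spin 60, Cardio Intro & Strength Advanced

Sorted by start: Pilates 60, Cardio Intro, Strength Advanced, Barre Express, Spin 60, Strength Power, Zumba Lab.
Cardio Intro starts after Pilates 60 ends, so nothing later overlaps Pilates 60 either.
Strength Advanced starts before Cardio Intro ends → Cardio Intro and Strength Advanced overlap.
Barre Express starts after Cardio Intro ends, so nothing later overlaps Cardio Intro either.
Barre Express starts after Strength Advanced ends, so nothing later overlaps Strength Advanced either.
Spin 60 starts before Barre Express ends → Barre Express and Spin 60 overlap.
Strength Power starts after Barre Express ends, so nothing later overlaps Barre Express either.
Strength Power starts after Spin 60 ends, so nothing later overlaps Spin 60 either.
Zumba Lab starts after Strength Power ends.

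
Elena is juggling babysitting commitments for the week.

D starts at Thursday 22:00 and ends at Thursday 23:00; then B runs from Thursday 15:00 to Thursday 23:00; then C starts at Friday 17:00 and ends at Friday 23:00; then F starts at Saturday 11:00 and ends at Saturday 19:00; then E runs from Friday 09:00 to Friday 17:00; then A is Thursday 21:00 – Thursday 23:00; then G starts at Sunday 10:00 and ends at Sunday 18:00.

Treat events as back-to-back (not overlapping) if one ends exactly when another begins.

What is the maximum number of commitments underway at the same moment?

3

Sort all start/end points and keep a running count:
Thursday 15:00 start B → 1
Thursday 21:00 start A → 2
Thursday 22:00 start D → 3
Thursday 23:00 end A → 2
Thursday 23:00 end B → 1
Thursday 23:00 end D → 0
Friday 09:00 start E → 1
Friday 17:00 end E → 0
Friday 17:00 start C → 1
Friday 23:00 end C → 0
Saturday 11:00 start F → 1
Saturday 19:00 end F → 0
Sunday 10:00 start G → 1
Sunday 18:00 end G → 0
Peak is 3, at Thursday 22:00 (A, B, D).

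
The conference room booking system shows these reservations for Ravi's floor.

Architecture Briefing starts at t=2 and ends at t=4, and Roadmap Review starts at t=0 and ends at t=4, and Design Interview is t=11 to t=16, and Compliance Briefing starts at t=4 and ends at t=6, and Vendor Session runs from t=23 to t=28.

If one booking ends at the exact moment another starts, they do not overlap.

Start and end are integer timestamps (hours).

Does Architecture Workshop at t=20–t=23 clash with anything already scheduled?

No — it doesn't clash with anything

Roadmap Review: ends t=4 at or before Architecture Workshop starts t=20 → clear.
Architecture Briefing: ends t=4 at or before Architecture Workshop starts t=20 → clear.
Compliance Briefing: ends t=6 at or before Architecture Workshop starts t=20 → clear.
Design Interview: ends t=16 at or before Architecture Workshop starts t=20 → clear.
Vendor Session: starts t=23 at or after Architecture Workshop ends t=23 → clear.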